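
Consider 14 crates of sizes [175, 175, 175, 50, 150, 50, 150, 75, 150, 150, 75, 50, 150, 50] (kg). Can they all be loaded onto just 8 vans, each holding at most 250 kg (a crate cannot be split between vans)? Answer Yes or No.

A valid assignment using 8 vans:
  van 1: 175 + 75 = 250
  van 2: 175 + 75 = 250
  van 3: 175 + 50 = 225
  van 4: 150 + 50 + 50 = 250
  van 5: 150 + 50 = 200
  van 6: 150 = 150
  van 7: 150 = 150
  van 8: 150 = 150
Every load is within 250 kg, so 8 vans suffice.

Yes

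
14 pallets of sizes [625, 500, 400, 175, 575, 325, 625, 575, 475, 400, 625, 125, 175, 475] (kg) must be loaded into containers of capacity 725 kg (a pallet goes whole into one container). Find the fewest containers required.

10

Total = 625 + 625 + 625 + 575 + 575 + 500 + 475 + 475 + 400 + 400 + 325 + 175 + 175 + 125 = 6075 kg.
Lower bound: ⌈6075/725⌉ = 9 containers.
Also, 10 pallets each exceed 725/2 kg, and no two of those can share a container, so at least 10 containers are needed.
A packing using 10 containers:
  container 1: 625 = 625
  container 2: 625 = 625
  container 3: 625 = 625
  container 4: 575 + 125 = 700
  container 5: 575 = 575
  container 6: 500 + 175 = 675
  container 7: 475 + 175 = 650
  container 8: 475 = 475
  container 9: 400 + 325 = 725
  container 10: 400 = 400
This matches the lower bound, so 10 is optimal.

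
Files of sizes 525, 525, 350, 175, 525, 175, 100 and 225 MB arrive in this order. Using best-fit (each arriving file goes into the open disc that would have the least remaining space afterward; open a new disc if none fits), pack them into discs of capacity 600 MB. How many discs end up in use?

5

  525 → disc 1 (new)  [load 525/600]
  525 → disc 2 (new)  [load 525/600]
  350 → disc 3 (new)  [load 350/600]
  175 → disc 3  [load 525/600]
  525 → disc 4 (new)  [load 525/600]
  175 → disc 5 (new)  [load 175/600]
  100 → disc 5  [load 275/600]
  225 → disc 5  [load 500/600]
5 discs opened.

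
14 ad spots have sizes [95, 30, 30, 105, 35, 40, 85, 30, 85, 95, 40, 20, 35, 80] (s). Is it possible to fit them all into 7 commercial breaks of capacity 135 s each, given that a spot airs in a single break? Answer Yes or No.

A valid assignment using 7 commercial breaks:
  break 1: 105 + 30 = 135
  break 2: 95 + 40 = 135
  break 3: 95 + 40 = 135
  break 4: 85 + 35 = 120
  break 5: 85 + 35 = 120
  break 6: 80 + 30 + 20 = 130
  break 7: 30 = 30
Every load is within 135 s, so 7 commercial breaks suffice.

Yes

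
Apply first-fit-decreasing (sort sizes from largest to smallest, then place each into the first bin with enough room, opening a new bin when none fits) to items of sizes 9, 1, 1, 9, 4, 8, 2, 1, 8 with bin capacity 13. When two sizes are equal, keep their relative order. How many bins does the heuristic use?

Sorted descending: 9, 9, 8, 8, 4, 2, 1, 1, 1.
  9 → bin 1 (new)  [load 9/13]
  9 → bin 2 (new)  [load 9/13]
  8 → bin 3 (new)  [load 8/13]
  8 → bin 4 (new)  [load 8/13]
  4 → bin 1  [load 13/13]
  2 → bin 2  [load 11/13]
  1 → bin 2  [load 12/13]
  1 → bin 2  [load 13/13]
  1 → bin 3  [load 9/13]
4 bins opened.

4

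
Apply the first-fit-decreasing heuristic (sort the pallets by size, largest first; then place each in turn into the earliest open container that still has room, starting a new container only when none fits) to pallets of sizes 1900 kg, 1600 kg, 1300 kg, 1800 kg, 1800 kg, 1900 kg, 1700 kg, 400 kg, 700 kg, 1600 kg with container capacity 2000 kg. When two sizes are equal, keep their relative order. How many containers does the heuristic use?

8

Sorted descending: 1900, 1900, 1800, 1800, 1700, 1600, 1600, 1300, 700, 400.
  1900 → container 1 (new)  [load 1900/2000]
  1900 → container 2 (new)  [load 1900/2000]
  1800 → container 3 (new)  [load 1800/2000]
  1800 → container 4 (new)  [load 1800/2000]
  1700 → container 5 (new)  [load 1700/2000]
  1600 → container 6 (new)  [load 1600/2000]
  1600 → container 7 (new)  [load 1600/2000]
  1300 → container 8 (new)  [load 1300/2000]
  700 → container 8  [load 2000/2000]
  400 → container 6  [load 2000/2000]
8 containers opened.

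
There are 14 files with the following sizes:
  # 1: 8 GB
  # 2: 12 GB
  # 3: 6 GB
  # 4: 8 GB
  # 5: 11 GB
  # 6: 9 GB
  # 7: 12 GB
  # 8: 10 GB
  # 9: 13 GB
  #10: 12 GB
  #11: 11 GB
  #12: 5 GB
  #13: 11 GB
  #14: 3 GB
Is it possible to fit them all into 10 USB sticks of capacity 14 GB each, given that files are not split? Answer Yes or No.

No

Total = 131 GB; ⌈131/14⌉ = 10.
11 files each exceed half the capacity and cannot share a USB stick, forcing at least 11 USB sticks.
At least 11 USB sticks are required, but only 10 are allowed.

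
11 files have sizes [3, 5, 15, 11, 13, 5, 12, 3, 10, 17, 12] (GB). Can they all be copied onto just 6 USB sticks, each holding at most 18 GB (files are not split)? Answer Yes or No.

Total = 106 GB; ⌈106/18⌉ = 6.
7 files each exceed half the capacity and cannot share a USB stick, forcing at least 7 USB sticks.
At least 7 USB sticks are required, but only 6 are allowed.

No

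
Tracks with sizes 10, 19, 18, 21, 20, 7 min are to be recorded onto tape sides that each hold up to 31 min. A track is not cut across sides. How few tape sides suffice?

Total = 21 + 20 + 19 + 18 + 10 + 7 = 95 min.
Lower bound: ⌈95/31⌉ = 4 tape sides.
A packing using 4 tape sides:
  side 1: 21 + 10 = 31
  side 2: 20 + 7 = 27
  side 3: 19 = 19
  side 4: 18 = 18
This matches the lower bound, so 4 is optimal.

4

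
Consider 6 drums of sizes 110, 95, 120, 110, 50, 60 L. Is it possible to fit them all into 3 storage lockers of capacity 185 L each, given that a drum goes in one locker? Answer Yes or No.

No

Total = 545 L; ⌈545/185⌉ = 3.
4 drums each exceed half the capacity and cannot share a locker, forcing at least 4 storage lockers.
At least 4 storage lockers are required, but only 3 are allowed.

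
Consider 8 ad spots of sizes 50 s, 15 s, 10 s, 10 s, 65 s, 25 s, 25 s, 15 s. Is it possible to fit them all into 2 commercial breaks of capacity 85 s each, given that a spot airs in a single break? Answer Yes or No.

Total = 215 s; ⌈215/85⌉ = 3.
At least 3 commercial breaks are required, but only 2 are allowed.

No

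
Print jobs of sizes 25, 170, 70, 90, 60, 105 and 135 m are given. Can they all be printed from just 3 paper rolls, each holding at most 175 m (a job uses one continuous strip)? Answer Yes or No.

Total = 655 m; ⌈655/175⌉ = 4.
At least 4 paper rolls are required, but only 3 are allowed.

No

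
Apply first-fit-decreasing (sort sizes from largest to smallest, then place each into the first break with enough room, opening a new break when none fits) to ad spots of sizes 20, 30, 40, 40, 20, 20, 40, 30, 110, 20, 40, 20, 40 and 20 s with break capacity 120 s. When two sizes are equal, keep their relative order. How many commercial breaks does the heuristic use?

Sorted descending: 110, 40, 40, 40, 40, 40, 30, 30, 20, 20, 20, 20, 20, 20.
  110 → break 1 (new)  [load 110/120]
  40 → break 2 (new)  [load 40/120]
  40 → break 2  [load 80/120]
  40 → break 2  [load 120/120]
  40 → break 3 (new)  [load 40/120]
  40 → break 3  [load 80/120]
  30 → break 3  [load 110/120]
  30 → break 4 (new)  [load 30/120]
  20 → break 4  [load 50/120]
  20 → break 4  [load 70/120]
  20 → break 4  [load 90/120]
  20 → break 4  [load 110/120]
  20 → break 5 (new)  [load 20/120]
  20 → break 5  [load 40/120]
5 commercial breaks opened.

5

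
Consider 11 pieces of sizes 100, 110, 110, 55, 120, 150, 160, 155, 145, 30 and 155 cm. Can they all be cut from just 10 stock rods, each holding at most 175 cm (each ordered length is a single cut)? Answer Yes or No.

Yes

A valid assignment using 9 stock rods:
  stock rod 1: 160 = 160
  stock rod 2: 155 = 155
  stock rod 3: 155 = 155
  stock rod 4: 150 = 150
  stock rod 5: 145 + 30 = 175
  stock rod 6: 120 + 55 = 175
  stock rod 7: 110 = 110
  stock rod 8: 110 = 110
  stock rod 9: 100 = 100
That uses only 9 ≤ 10, so 10 stock rods are enough.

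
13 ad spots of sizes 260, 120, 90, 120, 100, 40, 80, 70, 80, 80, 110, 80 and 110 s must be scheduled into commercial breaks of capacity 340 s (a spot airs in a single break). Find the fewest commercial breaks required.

4

Total = 260 + 120 + 120 + 110 + 110 + 100 + 90 + 80 + 80 + 80 + 80 + 70 + 40 = 1340 s.
Lower bound: ⌈1340/340⌉ = 4 commercial breaks.
A packing using 4 commercial breaks:
  break 1: 260 + 80 = 340
  break 2: 120 + 120 + 100 = 340
  break 3: 110 + 110 + 80 + 40 = 340
  break 4: 90 + 80 + 80 + 70 = 320
This matches the lower bound, so 4 is optimal.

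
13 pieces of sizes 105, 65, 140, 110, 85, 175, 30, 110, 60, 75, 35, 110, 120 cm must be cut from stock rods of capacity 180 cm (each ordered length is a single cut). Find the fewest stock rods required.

Total = 175 + 140 + 120 + 110 + 110 + 110 + 105 + 85 + 75 + 65 + 60 + 35 + 30 = 1220 cm.
Lower bound: ⌈1220/180⌉ = 7 stock rods.
A packing using 8 stock rods:
  stock rod 1: 175 = 175
  stock rod 2: 140 + 35 = 175
  stock rod 3: 120 + 60 = 180
  stock rod 4: 110 + 65 = 175
  stock rod 5: 110 + 30 = 140
  stock rod 6: 110 = 110
  stock rod 7: 105 + 75 = 180
  stock rod 8: 85 = 85
No arrangement into 7 stock rods stays within capacity, so 8 is optimal.

8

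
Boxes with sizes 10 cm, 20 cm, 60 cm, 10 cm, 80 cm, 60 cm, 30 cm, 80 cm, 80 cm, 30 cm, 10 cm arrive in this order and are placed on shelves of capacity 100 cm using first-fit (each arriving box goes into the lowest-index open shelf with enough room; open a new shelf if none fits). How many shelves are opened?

  10 → shelf 1 (new)  [load 10/100]
  20 → shelf 1  [load 30/100]
  60 → shelf 1  [load 90/100]
  10 → shelf 1  [load 100/100]
  80 → shelf 2 (new)  [load 80/100]
  60 → shelf 3 (new)  [load 60/100]
  30 → shelf 3  [load 90/100]
  80 → shelf 4 (new)  [load 80/100]
  80 → shelf 5 (new)  [load 80/100]
  30 → shelf 6 (new)  [load 30/100]
  10 → shelf 2  [load 90/100]
6 shelves opened.

6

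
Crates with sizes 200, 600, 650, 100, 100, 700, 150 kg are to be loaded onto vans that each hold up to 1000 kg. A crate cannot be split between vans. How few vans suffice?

Total = 700 + 650 + 600 + 200 + 150 + 100 + 100 = 2500 kg.
Lower bound: ⌈2500/1000⌉ = 3 vans.
A packing using 3 vans:
  van 1: 700 + 200 + 100 = 1000
  van 2: 650 + 150 + 100 = 900
  van 3: 600 = 600
This matches the lower bound, so 3 is optimal.

3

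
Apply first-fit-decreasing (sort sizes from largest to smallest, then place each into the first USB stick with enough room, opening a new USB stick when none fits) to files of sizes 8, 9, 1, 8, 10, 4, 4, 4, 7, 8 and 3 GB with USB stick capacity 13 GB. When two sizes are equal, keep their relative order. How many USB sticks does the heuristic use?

6

Sorted descending: 10, 9, 8, 8, 8, 7, 4, 4, 4, 3, 1.
  10 → USB stick 1 (new)  [load 10/13]
  9 → USB stick 2 (new)  [load 9/13]
  8 → USB stick 3 (new)  [load 8/13]
  8 → USB stick 4 (new)  [load 8/13]
  8 → USB stick 5 (new)  [load 8/13]
  7 → USB stick 6 (new)  [load 7/13]
  4 → USB stick 2  [load 13/13]
  4 → USB stick 3  [load 12/13]
  4 → USB stick 4  [load 12/13]
  3 → USB stick 1  [load 13/13]
  1 → USB stick 3  [load 13/13]
6 USB sticks opened.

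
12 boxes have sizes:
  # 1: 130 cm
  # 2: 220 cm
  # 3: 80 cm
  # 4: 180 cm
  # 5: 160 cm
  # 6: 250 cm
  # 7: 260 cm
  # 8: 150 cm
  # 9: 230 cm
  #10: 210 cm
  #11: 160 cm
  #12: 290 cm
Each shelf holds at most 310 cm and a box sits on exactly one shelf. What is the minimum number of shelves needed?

Total = 290 + 260 + 250 + 230 + 220 + 210 + 180 + 160 + 160 + 150 + 130 + 80 = 2320 cm.
Lower bound: ⌈2320/310⌉ = 8 shelves.
Also, 9 boxes each exceed 155 cm, and no two of those can share a shelf, so at least 9 shelves are needed.
A packing using 9 shelves:
  shelf 1: 290 = 290
  shelf 2: 260 = 260
  shelf 3: 250 = 250
  shelf 4: 230 + 80 = 310
  shelf 5: 220 = 220
  shelf 6: 210 = 210
  shelf 7: 180 + 130 = 310
  shelf 8: 160 + 150 = 310
  shelf 9: 160 = 160
This matches the lower bound, so 9 is optimal.

9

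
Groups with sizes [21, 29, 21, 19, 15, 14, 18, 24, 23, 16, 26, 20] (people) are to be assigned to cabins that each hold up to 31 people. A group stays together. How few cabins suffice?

Total = 29 + 26 + 24 + 23 + 21 + 21 + 20 + 19 + 18 + 16 + 15 + 14 = 246 people.
Lower bound: ⌈246/31⌉ = 8 cabins.
Also, 10 groups each exceed 31/2 people, and no two of those can share a cabin, so at least 10 cabins are needed.
A packing using 11 cabins:
  cabin 1: 29 = 29
  cabin 2: 26 = 26
  cabin 3: 24 = 24
  cabin 4: 23 = 23
  cabin 5: 21 = 21
  cabin 6: 21 = 21
  cabin 7: 20 = 20
  cabin 8: 19 = 19
  cabin 9: 18 = 18
  cabin 10: 16 + 15 = 31
  cabin 11: 14 = 14
No arrangement into 10 cabins stays within capacity, so 11 is optimal.

11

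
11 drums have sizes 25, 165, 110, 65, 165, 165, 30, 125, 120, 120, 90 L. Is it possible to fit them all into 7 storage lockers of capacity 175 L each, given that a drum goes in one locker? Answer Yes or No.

No

Total = 1180 L; ⌈1180/175⌉ = 7.
8 drums each exceed half the capacity and cannot share a locker, forcing at least 8 storage lockers.
At least 8 storage lockers are required, but only 7 are allowed.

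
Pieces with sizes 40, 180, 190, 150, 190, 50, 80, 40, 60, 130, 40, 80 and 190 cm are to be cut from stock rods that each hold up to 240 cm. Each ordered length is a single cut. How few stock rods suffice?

Total = 190 + 190 + 190 + 180 + 150 + 130 + 80 + 80 + 60 + 50 + 40 + 40 + 40 = 1420 cm.
Lower bound: ⌈1420/240⌉ = 6 stock rods.
A packing using 7 stock rods:
  stock rod 1: 190 + 50 = 240
  stock rod 2: 190 + 40 = 230
  stock rod 3: 190 + 40 = 230
  stock rod 4: 180 + 60 = 240
  stock rod 5: 150 + 80 = 230
  stock rod 6: 130 + 80 = 210
  stock rod 7: 40 = 40
No arrangement into 6 stock rods stays within capacity, so 7 is optimal.

7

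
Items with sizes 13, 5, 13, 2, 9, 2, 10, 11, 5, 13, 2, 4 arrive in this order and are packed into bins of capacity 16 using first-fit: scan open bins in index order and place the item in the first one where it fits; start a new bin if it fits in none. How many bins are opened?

6

  13 → bin 1 (new)  [load 13/16]
  5 → bin 2 (new)  [load 5/16]
  13 → bin 3 (new)  [load 13/16]
  2 → bin 1  [load 15/16]
  9 → bin 2  [load 14/16]
  2 → bin 2  [load 16/16]
  10 → bin 4 (new)  [load 10/16]
  11 → bin 5 (new)  [load 11/16]
  5 → bin 4  [load 15/16]
  13 → bin 6 (new)  [load 13/16]
  2 → bin 3  [load 15/16]
  4 → bin 5  [load 15/16]
6 bins opened.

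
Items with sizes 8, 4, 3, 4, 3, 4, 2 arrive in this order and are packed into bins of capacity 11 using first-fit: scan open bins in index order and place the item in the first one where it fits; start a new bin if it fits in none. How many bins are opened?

3

  8 → bin 1 (new)  [load 8/11]
  4 → bin 2 (new)  [load 4/11]
  3 → bin 1  [load 11/11]
  4 → bin 2  [load 8/11]
  3 → bin 2  [load 11/11]
  4 → bin 3 (new)  [load 4/11]
  2 → bin 3  [load 6/11]
3 bins opened.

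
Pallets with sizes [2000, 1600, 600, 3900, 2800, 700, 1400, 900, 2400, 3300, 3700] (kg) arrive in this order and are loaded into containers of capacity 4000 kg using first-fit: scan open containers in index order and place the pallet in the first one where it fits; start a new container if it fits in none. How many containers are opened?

  2000 → container 1 (new)  [load 2000/4000]
  1600 → container 1  [load 3600/4000]
  600 → container 2 (new)  [load 600/4000]
  3900 → container 3 (new)  [load 3900/4000]
  2800 → container 2  [load 3400/4000]
  700 → container 4 (new)  [load 700/4000]
  1400 → container 4  [load 2100/4000]
  900 → container 4  [load 3000/4000]
  2400 → container 5 (new)  [load 2400/4000]
  3300 → container 6 (new)  [load 3300/4000]
  3700 → container 7 (new)  [load 3700/4000]
7 containers opened.

7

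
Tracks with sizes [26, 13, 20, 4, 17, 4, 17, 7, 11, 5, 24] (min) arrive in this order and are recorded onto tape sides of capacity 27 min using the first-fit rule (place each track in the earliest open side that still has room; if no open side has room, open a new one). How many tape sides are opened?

7

  26 → side 1 (new)  [load 26/27]
  13 → side 2 (new)  [load 13/27]
  20 → side 3 (new)  [load 20/27]
  4 → side 2  [load 17/27]
  17 → side 4 (new)  [load 17/27]
  4 → side 2  [load 21/27]
  17 → side 5 (new)  [load 17/27]
  7 → side 3  [load 27/27]
  11 → side 6 (new)  [load 11/27]
  5 → side 2  [load 26/27]
  24 → side 7 (new)  [load 24/27]
7 tape sides opened.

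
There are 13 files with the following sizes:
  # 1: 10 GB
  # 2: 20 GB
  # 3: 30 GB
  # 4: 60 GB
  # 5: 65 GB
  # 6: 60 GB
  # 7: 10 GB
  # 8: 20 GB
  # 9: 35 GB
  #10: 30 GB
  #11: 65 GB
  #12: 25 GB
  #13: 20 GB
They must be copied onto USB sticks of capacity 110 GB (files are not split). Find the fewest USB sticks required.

Total = 65 + 65 + 60 + 60 + 35 + 30 + 30 + 25 + 20 + 20 + 20 + 10 + 10 = 450 GB.
Lower bound: ⌈450/110⌉ = 5 USB sticks.
A packing using 5 USB sticks:
  USB stick 1: 65 + 35 + 10 = 110
  USB stick 2: 65 + 30 + 10 = 105
  USB stick 3: 60 + 30 + 20 = 110
  USB stick 4: 60 + 25 + 20 = 105
  USB stick 5: 20 = 20
This matches the lower bound, so 5 is optimal.

5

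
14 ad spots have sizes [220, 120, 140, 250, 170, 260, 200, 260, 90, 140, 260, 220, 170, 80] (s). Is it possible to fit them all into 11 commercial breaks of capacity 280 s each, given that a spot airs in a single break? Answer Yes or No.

A valid assignment using 11 commercial breaks:
  break 1: 260 = 260
  break 2: 260 = 260
  break 3: 260 = 260
  break 4: 250 = 250
  break 5: 220 = 220
  break 6: 220 = 220
  break 7: 200 + 80 = 280
  break 8: 170 + 90 = 260
  break 9: 170 = 170
  break 10: 140 + 140 = 280
  break 11: 120 = 120
Every load is within 280 s, so 11 commercial breaks suffice.

Yes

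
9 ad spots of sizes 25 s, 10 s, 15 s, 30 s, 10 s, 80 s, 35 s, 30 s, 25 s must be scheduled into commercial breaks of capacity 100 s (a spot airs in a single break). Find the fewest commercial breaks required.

Total = 80 + 35 + 30 + 30 + 25 + 25 + 15 + 10 + 10 = 260 s.
Lower bound: ⌈260/100⌉ = 3 commercial breaks.
A packing using 3 commercial breaks:
  break 1: 80 + 15 = 95
  break 2: 35 + 30 + 30 = 95
  break 3: 25 + 25 + 10 + 10 = 70
This matches the lower bound, so 3 is optimal.

3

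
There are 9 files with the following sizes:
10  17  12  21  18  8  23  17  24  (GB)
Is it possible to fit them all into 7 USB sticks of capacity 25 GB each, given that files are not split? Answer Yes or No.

A valid assignment using 7 USB sticks:
  USB stick 1: 24 = 24
  USB stick 2: 23 = 23
  USB stick 3: 21 = 21
  USB stick 4: 18 = 18
  USB stick 5: 17 + 8 = 25
  USB stick 6: 17 = 17
  USB stick 7: 12 + 10 = 22
Every load is within 25 GB, so 7 USB sticks suffice.

Yes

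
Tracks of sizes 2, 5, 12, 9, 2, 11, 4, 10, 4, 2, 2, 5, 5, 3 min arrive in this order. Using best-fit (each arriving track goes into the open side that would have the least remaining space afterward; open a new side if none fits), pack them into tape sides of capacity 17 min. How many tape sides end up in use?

5

  2 → side 1 (new)  [load 2/17]
  5 → side 1  [load 7/17]
  12 → side 2 (new)  [load 12/17]
  9 → side 1  [load 16/17]
  2 → side 2  [load 14/17]
  11 → side 3 (new)  [load 11/17]
  4 → side 3  [load 15/17]
  10 → side 4 (new)  [load 10/17]
  4 → side 4  [load 14/17]
  2 → side 3  [load 17/17]
  2 → side 2  [load 16/17]
  5 → side 5 (new)  [load 5/17]
  5 → side 5  [load 10/17]
  3 → side 4  [load 17/17]
5 tape sides opened.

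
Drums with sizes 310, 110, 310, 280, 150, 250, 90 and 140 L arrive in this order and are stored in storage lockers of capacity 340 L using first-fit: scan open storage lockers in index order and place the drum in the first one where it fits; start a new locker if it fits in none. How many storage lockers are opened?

  310 → locker 1 (new)  [load 310/340]
  110 → locker 2 (new)  [load 110/340]
  310 → locker 3 (new)  [load 310/340]
  280 → locker 4 (new)  [load 280/340]
  150 → locker 2  [load 260/340]
  250 → locker 5 (new)  [load 250/340]
  90 → locker 5  [load 340/340]
  140 → locker 6 (new)  [load 140/340]
6 storage lockers opened.

6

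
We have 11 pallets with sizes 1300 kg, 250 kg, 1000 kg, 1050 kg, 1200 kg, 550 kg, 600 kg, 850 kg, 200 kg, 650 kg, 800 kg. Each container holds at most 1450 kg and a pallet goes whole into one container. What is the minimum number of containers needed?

7

Total = 1300 + 1200 + 1050 + 1000 + 850 + 800 + 650 + 600 + 550 + 250 + 200 = 8450 kg.
Lower bound: ⌈8450/1450⌉ = 6 containers.
A packing using 7 containers:
  container 1: 1300 = 1300
  container 2: 1200 + 250 = 1450
  container 3: 1050 + 200 = 1250
  container 4: 1000 = 1000
  container 5: 850 + 600 = 1450
  container 6: 800 + 650 = 1450
  container 7: 550 = 550
No arrangement into 6 containers stays within capacity, so 7 is optimal.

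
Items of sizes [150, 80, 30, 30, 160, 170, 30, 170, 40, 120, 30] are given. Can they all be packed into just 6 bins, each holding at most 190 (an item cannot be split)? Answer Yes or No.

Yes

A valid assignment using 6 bins:
  bin 1: 170 = 170
  bin 2: 170 = 170
  bin 3: 160 + 30 = 190
  bin 4: 150 + 40 = 190
  bin 5: 120 + 30 + 30 = 180
  bin 6: 80 + 30 = 110
Every load is within 190, so 6 bins suffice.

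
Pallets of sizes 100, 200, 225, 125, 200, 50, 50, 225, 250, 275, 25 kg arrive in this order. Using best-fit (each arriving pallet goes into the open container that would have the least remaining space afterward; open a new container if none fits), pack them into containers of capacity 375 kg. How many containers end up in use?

  100 → container 1 (new)  [load 100/375]
  200 → container 1  [load 300/375]
  225 → container 2 (new)  [load 225/375]
  125 → container 2  [load 350/375]
  200 → container 3 (new)  [load 200/375]
  50 → container 1  [load 350/375]
  50 → container 3  [load 250/375]
  225 → container 4 (new)  [load 225/375]
  250 → container 5 (new)  [load 250/375]
  275 → container 6 (new)  [load 275/375]
  25 → container 1  [load 375/375]
6 containers opened.

6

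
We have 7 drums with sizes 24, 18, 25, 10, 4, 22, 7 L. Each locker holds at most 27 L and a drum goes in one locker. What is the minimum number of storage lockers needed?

5

Total = 25 + 24 + 22 + 18 + 10 + 7 + 4 = 110 L.
Lower bound: ⌈110/27⌉ = 5 storage lockers.
A packing using 5 storage lockers:
  locker 1: 25 = 25
  locker 2: 24 = 24
  locker 3: 22 + 4 = 26
  locker 4: 18 + 7 = 25
  locker 5: 10 = 10
This matches the lower bound, so 5 is optimal.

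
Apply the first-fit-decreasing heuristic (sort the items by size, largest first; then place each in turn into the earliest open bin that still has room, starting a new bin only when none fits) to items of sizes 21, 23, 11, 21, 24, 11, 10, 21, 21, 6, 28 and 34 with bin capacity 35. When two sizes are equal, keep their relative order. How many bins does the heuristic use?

8

Sorted descending: 34, 28, 24, 23, 21, 21, 21, 21, 11, 11, 10, 6.
  34 → bin 1 (new)  [load 34/35]
  28 → bin 2 (new)  [load 28/35]
  24 → bin 3 (new)  [load 24/35]
  23 → bin 4 (new)  [load 23/35]
  21 → bin 5 (new)  [load 21/35]
  21 → bin 6 (new)  [load 21/35]
  21 → bin 7 (new)  [load 21/35]
  21 → bin 8 (new)  [load 21/35]
  11 → bin 3  [load 35/35]
  11 → bin 4  [load 34/35]
  10 → bin 5  [load 31/35]
  6 → bin 2  [load 34/35]
8 bins opened.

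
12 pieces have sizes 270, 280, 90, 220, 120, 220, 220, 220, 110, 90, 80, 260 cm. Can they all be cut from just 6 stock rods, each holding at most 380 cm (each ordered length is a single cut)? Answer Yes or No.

No

Total = 2180 cm; ⌈2180/380⌉ = 6.
7 pieces each exceed half the capacity and cannot share a stock rod, forcing at least 7 stock rods.
At least 7 stock rods are required, but only 6 are allowed.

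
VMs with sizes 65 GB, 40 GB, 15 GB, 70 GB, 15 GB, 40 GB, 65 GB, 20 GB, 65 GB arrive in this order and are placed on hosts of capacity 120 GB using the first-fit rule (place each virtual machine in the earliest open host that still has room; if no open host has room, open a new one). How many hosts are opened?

4

  65 → host 1 (new)  [load 65/120]
  40 → host 1  [load 105/120]
  15 → host 1  [load 120/120]
  70 → host 2 (new)  [load 70/120]
  15 → host 2  [load 85/120]
  40 → host 3 (new)  [load 40/120]
  65 → host 3  [load 105/120]
  20 → host 2  [load 105/120]
  65 → host 4 (new)  [load 65/120]
4 hosts opened.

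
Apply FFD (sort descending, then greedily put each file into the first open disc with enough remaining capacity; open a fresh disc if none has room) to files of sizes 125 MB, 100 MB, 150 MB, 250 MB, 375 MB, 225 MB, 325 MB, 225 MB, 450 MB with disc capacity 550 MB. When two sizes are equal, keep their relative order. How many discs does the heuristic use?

Sorted descending: 450, 375, 325, 250, 225, 225, 150, 125, 100.
  450 → disc 1 (new)  [load 450/550]
  375 → disc 2 (new)  [load 375/550]
  325 → disc 3 (new)  [load 325/550]
  250 → disc 4 (new)  [load 250/550]
  225 → disc 3  [load 550/550]
  225 → disc 4  [load 475/550]
  150 → disc 2  [load 525/550]
  125 → disc 5 (new)  [load 125/550]
  100 → disc 1  [load 550/550]
5 discs opened.

5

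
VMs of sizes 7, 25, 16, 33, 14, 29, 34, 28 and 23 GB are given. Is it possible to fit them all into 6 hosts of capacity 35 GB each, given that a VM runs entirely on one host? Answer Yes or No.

Total = 209 GB; ⌈209/35⌉ = 6.
The bound of 6 does not rule out 6, but exhaustive search shows no assignment into 6 hosts of capacity 35 GB exists — the minimum is 7.

No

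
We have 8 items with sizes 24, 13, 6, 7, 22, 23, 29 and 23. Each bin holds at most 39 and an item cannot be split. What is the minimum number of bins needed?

Total = 29 + 24 + 23 + 23 + 22 + 13 + 7 + 6 = 147.
Lower bound: ⌈147/39⌉ = 4 bins.
Also, 5 items each exceed 39/2, and no two of those can share a bin, so at least 5 bins are needed.
A packing using 5 bins:
  bin 1: 29 + 7 = 36
  bin 2: 24 + 13 = 37
  bin 3: 23 + 6 = 29
  bin 4: 23 = 23
  bin 5: 22 = 22
This matches the lower bound, so 5 is optimal.

5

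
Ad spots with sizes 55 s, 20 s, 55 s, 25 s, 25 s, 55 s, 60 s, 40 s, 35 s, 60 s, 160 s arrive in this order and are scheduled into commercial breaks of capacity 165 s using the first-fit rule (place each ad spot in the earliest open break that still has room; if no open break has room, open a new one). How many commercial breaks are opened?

  55 → break 1 (new)  [load 55/165]
  20 → break 1  [load 75/165]
  55 → break 1  [load 130/165]
  25 → break 1  [load 155/165]
  25 → break 2 (new)  [load 25/165]
  55 → break 2  [load 80/165]
  60 → break 2  [load 140/165]
  40 → break 3 (new)  [load 40/165]
  35 → break 3  [load 75/165]
  60 → break 3  [load 135/165]
  160 → break 4 (new)  [load 160/165]
4 commercial breaks opened.

4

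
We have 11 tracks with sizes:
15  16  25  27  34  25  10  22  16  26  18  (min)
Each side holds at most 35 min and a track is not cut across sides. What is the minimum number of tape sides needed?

8

Total = 34 + 27 + 26 + 25 + 25 + 22 + 18 + 16 + 16 + 15 + 10 = 234 min.
Lower bound: ⌈234/35⌉ = 7 tape sides.
A packing using 8 tape sides:
  side 1: 34 = 34
  side 2: 27 = 27
  side 3: 26 = 26
  side 4: 25 + 10 = 35
  side 5: 25 = 25
  side 6: 22 = 22
  side 7: 18 + 16 = 34
  side 8: 16 + 15 = 31
No arrangement into 7 tape sides stays within capacity, so 8 is optimal.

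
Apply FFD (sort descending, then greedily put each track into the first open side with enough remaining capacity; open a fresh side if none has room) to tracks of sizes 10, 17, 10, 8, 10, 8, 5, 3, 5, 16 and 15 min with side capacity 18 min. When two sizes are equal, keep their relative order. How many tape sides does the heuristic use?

Sorted descending: 17, 16, 15, 10, 10, 10, 8, 8, 5, 5, 3.
  17 → side 1 (new)  [load 17/18]
  16 → side 2 (new)  [load 16/18]
  15 → side 3 (new)  [load 15/18]
  10 → side 4 (new)  [load 10/18]
  10 → side 5 (new)  [load 10/18]
  10 → side 6 (new)  [load 10/18]
  8 → side 4  [load 18/18]
  8 → side 5  [load 18/18]
  5 → side 6  [load 15/18]
  5 → side 7 (new)  [load 5/18]
  3 → side 3  [load 18/18]
7 tape sides opened.

7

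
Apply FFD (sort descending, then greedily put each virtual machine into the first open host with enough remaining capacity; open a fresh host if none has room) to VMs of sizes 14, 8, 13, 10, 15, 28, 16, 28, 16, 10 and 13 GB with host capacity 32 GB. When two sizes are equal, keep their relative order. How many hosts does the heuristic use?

Sorted descending: 28, 28, 16, 16, 15, 14, 13, 13, 10, 10, 8.
  28 → host 1 (new)  [load 28/32]
  28 → host 2 (new)  [load 28/32]
  16 → host 3 (new)  [load 16/32]
  16 → host 3  [load 32/32]
  15 → host 4 (new)  [load 15/32]
  14 → host 4  [load 29/32]
  13 → host 5 (new)  [load 13/32]
  13 → host 5  [load 26/32]
  10 → host 6 (new)  [load 10/32]
  10 → host 6  [load 20/32]
  8 → host 6  [load 28/32]
6 hosts opened.

6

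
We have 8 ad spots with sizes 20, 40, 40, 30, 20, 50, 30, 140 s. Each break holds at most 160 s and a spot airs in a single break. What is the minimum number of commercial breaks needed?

3

Total = 140 + 50 + 40 + 40 + 30 + 30 + 20 + 20 = 370 s.
Lower bound: ⌈370/160⌉ = 3 commercial breaks.
A packing using 3 commercial breaks:
  break 1: 140 + 20 = 160
  break 2: 50 + 40 + 40 + 30 = 160
  break 3: 30 + 20 = 50
This matches the lower bound, so 3 is optimal.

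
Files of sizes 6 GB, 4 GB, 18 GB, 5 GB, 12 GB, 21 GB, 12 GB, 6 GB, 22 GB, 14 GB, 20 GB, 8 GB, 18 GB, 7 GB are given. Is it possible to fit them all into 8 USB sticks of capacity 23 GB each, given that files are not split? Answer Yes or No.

Total = 173 GB; ⌈173/23⌉ = 8.
The bound of 8 does not rule out 8, but exhaustive search shows no assignment into 8 USB sticks of capacity 23 GB exists — the minimum is 9.

No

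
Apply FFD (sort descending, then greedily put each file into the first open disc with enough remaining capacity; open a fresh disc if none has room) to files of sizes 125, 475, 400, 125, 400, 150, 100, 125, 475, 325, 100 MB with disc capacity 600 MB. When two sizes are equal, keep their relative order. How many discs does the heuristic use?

Sorted descending: 475, 475, 400, 400, 325, 150, 125, 125, 125, 100, 100.
  475 → disc 1 (new)  [load 475/600]
  475 → disc 2 (new)  [load 475/600]
  400 → disc 3 (new)  [load 400/600]
  400 → disc 4 (new)  [load 400/600]
  325 → disc 5 (new)  [load 325/600]
  150 → disc 3  [load 550/600]
  125 → disc 1  [load 600/600]
  125 → disc 2  [load 600/600]
  125 → disc 4  [load 525/600]
  100 → disc 5  [load 425/600]
  100 → disc 5  [load 525/600]
5 discs opened.

5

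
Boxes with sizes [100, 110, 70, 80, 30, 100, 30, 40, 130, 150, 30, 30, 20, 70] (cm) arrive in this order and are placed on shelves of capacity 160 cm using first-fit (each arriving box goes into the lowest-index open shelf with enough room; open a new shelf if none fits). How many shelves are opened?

7

  100 → shelf 1 (new)  [load 100/160]
  110 → shelf 2 (new)  [load 110/160]
  70 → shelf 3 (new)  [load 70/160]
  80 → shelf 3  [load 150/160]
  30 → shelf 1  [load 130/160]
  100 → shelf 4 (new)  [load 100/160]
  30 → shelf 1  [load 160/160]
  40 → shelf 2  [load 150/160]
  130 → shelf 5 (new)  [load 130/160]
  150 → shelf 6 (new)  [load 150/160]
  30 → shelf 4  [load 130/160]
  30 → shelf 4  [load 160/160]
  20 → shelf 5  [load 150/160]
  70 → shelf 7 (new)  [load 70/160]
7 shelves opened.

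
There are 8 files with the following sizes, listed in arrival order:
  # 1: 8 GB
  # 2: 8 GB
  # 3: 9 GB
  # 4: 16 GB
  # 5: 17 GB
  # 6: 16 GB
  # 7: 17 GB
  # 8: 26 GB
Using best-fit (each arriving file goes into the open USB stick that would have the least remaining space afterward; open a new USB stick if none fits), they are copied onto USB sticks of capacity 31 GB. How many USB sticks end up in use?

6

  8 → USB stick 1 (new)  [load 8/31]
  8 → USB stick 1  [load 16/31]
  9 → USB stick 1  [load 25/31]
  16 → USB stick 2 (new)  [load 16/31]
  17 → USB stick 3 (new)  [load 17/31]
  16 → USB stick 4 (new)  [load 16/31]
  17 → USB stick 5 (new)  [load 17/31]
  26 → USB stick 6 (new)  [load 26/31]
6 USB sticks opened.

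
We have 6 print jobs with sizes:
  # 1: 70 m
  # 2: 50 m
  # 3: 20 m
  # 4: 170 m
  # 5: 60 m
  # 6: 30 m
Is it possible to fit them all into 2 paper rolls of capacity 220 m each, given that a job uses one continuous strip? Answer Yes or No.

A valid assignment using 2 paper rolls:
  roll 1: 170 + 50 = 220
  roll 2: 70 + 60 + 30 + 20 = 180
Every load is within 220 m, so 2 paper rolls suffice.

Yes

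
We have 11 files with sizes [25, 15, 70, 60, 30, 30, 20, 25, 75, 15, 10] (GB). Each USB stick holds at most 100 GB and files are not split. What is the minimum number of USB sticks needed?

4

Total = 75 + 70 + 60 + 30 + 30 + 25 + 25 + 20 + 15 + 15 + 10 = 375 GB.
Lower bound: ⌈375/100⌉ = 4 USB sticks.
A packing using 4 USB sticks:
  USB stick 1: 75 + 25 = 100
  USB stick 2: 70 + 30 = 100
  USB stick 3: 60 + 30 + 10 = 100
  USB stick 4: 25 + 20 + 15 + 15 = 75
This matches the lower bound, so 4 is optimal.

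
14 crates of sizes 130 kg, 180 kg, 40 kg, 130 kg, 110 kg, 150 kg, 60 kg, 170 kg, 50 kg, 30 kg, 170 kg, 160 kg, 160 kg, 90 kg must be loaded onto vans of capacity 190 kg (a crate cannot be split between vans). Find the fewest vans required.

Total = 180 + 170 + 170 + 160 + 160 + 150 + 130 + 130 + 110 + 90 + 60 + 50 + 40 + 30 = 1630 kg.
Lower bound: ⌈1630/190⌉ = 9 vans.
A packing using 10 vans:
  van 1: 180 = 180
  van 2: 170 = 170
  van 3: 170 = 170
  van 4: 160 + 30 = 190
  van 5: 160 = 160
  van 6: 150 + 40 = 190
  van 7: 130 + 60 = 190
  van 8: 130 + 50 = 180
  van 9: 110 = 110
  van 10: 90 = 90
No arrangement into 9 vans stays within capacity, so 10 is optimal.

10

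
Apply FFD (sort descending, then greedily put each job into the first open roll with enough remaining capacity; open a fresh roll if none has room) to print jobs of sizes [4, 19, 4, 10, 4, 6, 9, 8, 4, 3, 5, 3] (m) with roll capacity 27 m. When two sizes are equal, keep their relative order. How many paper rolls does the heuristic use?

3

Sorted descending: 19, 10, 9, 8, 6, 5, 4, 4, 4, 4, 3, 3.
  19 → roll 1 (new)  [load 19/27]
  10 → roll 2 (new)  [load 10/27]
  9 → roll 2  [load 19/27]
  8 → roll 1  [load 27/27]
  6 → roll 2  [load 25/27]
  5 → roll 3 (new)  [load 5/27]
  4 → roll 3  [load 9/27]
  4 → roll 3  [load 13/27]
  4 → roll 3  [load 17/27]
  4 → roll 3  [load 21/27]
  3 → roll 3  [load 24/27]
  3 → roll 3  [load 27/27]
3 paper rolls opened.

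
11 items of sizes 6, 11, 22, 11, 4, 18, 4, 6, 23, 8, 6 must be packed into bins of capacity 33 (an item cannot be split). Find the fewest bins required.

4

Total = 23 + 22 + 18 + 11 + 11 + 8 + 6 + 6 + 6 + 4 + 4 = 119.
Lower bound: ⌈119/33⌉ = 4 bins.
A packing using 4 bins:
  bin 1: 23 + 8 = 31
  bin 2: 22 + 11 = 33
  bin 3: 18 + 11 + 4 = 33
  bin 4: 6 + 6 + 6 + 4 = 22
This matches the lower bound, so 4 is optimal.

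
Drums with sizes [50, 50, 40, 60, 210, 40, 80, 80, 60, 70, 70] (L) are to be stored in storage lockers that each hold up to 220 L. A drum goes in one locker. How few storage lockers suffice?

Total = 210 + 80 + 80 + 70 + 70 + 60 + 60 + 50 + 50 + 40 + 40 = 810 L.
Lower bound: ⌈810/220⌉ = 4 storage lockers.
A packing using 4 storage lockers:
  locker 1: 210 = 210
  locker 2: 80 + 80 + 60 = 220
  locker 3: 70 + 70 + 60 = 200
  locker 4: 50 + 50 + 40 + 40 = 180
This matches the lower bound, so 4 is optimal.

4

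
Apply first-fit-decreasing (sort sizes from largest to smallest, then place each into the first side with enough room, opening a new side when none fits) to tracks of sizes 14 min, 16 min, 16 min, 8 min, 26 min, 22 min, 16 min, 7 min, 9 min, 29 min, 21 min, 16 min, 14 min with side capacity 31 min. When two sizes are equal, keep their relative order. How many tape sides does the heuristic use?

Sorted descending: 29, 26, 22, 21, 16, 16, 16, 16, 14, 14, 9, 8, 7.
  29 → side 1 (new)  [load 29/31]
  26 → side 2 (new)  [load 26/31]
  22 → side 3 (new)  [load 22/31]
  21 → side 4 (new)  [load 21/31]
  16 → side 5 (new)  [load 16/31]
  16 → side 6 (new)  [load 16/31]
  16 → side 7 (new)  [load 16/31]
  16 → side 8 (new)  [load 16/31]
  14 → side 5  [load 30/31]
  14 → side 6  [load 30/31]
  9 → side 3  [load 31/31]
  8 → side 4  [load 29/31]
  7 → side 7  [load 23/31]
8 tape sides opened.

8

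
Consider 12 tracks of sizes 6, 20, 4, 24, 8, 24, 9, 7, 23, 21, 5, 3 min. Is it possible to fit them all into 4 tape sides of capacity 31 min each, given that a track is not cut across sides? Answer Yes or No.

Total = 154 min; ⌈154/31⌉ = 5.
At least 5 tape sides are required, but only 4 are allowed.

No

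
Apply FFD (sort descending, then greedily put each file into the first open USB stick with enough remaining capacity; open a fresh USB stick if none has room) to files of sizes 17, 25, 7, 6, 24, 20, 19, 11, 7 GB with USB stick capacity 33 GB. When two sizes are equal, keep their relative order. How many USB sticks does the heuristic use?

5

Sorted descending: 25, 24, 20, 19, 17, 11, 7, 7, 6.
  25 → USB stick 1 (new)  [load 25/33]
  24 → USB stick 2 (new)  [load 24/33]
  20 → USB stick 3 (new)  [load 20/33]
  19 → USB stick 4 (new)  [load 19/33]
  17 → USB stick 5 (new)  [load 17/33]
  11 → USB stick 3  [load 31/33]
  7 → USB stick 1  [load 32/33]
  7 → USB stick 2  [load 31/33]
  6 → USB stick 4  [load 25/33]
5 USB sticks opened.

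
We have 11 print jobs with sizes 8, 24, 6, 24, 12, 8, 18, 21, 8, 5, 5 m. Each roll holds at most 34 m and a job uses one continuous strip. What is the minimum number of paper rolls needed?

Total = 24 + 24 + 21 + 18 + 12 + 8 + 8 + 8 + 6 + 5 + 5 = 139 m.
Lower bound: ⌈139/34⌉ = 5 paper rolls.
A packing using 5 paper rolls:
  roll 1: 24 + 8 = 32
  roll 2: 24 + 8 = 32
  roll 3: 21 + 12 = 33
  roll 4: 18 + 8 + 6 = 32
  roll 5: 5 + 5 = 10
This matches the lower bound, so 5 is optimal.

5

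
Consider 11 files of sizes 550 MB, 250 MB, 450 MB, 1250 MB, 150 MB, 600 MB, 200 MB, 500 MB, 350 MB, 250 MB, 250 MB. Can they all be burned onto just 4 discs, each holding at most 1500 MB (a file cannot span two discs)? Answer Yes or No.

A valid assignment using 4 discs:
  disc 1: 1250 + 250 = 1500
  disc 2: 600 + 550 + 350 = 1500
  disc 3: 500 + 450 + 250 + 250 = 1450
  disc 4: 200 + 150 = 350
Every load is within 1500 MB, so 4 discs suffice.

Yes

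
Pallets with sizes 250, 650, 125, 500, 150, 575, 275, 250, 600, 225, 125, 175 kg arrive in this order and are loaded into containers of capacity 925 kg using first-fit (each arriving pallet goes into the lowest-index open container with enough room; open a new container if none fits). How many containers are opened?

5

  250 → container 1 (new)  [load 250/925]
  650 → container 1  [load 900/925]
  125 → container 2 (new)  [load 125/925]
  500 → container 2  [load 625/925]
  150 → container 2  [load 775/925]
  575 → container 3 (new)  [load 575/925]
  275 → container 3  [load 850/925]
  250 → container 4 (new)  [load 250/925]
  600 → container 4  [load 850/925]
  225 → container 5 (new)  [load 225/925]
  125 → container 2  [load 900/925]
  175 → container 5  [load 400/925]
5 containers opened.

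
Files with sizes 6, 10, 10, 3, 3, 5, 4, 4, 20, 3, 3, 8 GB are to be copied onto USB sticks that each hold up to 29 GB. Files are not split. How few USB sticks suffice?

3

Total = 20 + 10 + 10 + 8 + 6 + 5 + 4 + 4 + 3 + 3 + 3 + 3 = 79 GB.
Lower bound: ⌈79/29⌉ = 3 USB sticks.
A packing using 3 USB sticks:
  USB stick 1: 20 + 8 = 28
  USB stick 2: 10 + 10 + 6 + 3 = 29
  USB stick 3: 5 + 4 + 4 + 3 + 3 + 3 = 22
This matches the lower bound, so 3 is optimal.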